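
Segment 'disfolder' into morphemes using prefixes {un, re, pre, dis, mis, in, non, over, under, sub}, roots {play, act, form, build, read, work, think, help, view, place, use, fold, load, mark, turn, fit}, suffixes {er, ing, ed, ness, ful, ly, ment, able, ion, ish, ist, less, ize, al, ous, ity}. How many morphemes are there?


Segmenting 'disfolder' against the inventory:
  'dis' -> prefix (morpheme 1)
  'fold' -> root (morpheme 2)
  'er' -> suffix (morpheme 3)
Total morphemes: 3

3


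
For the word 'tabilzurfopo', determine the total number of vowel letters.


Scanning each character of 'tabilzurfopo':
  Position 1: 't' -> consonant (running count: 0)
  Position 2: 'a' -> vowel (running count: 1)
  Position 3: 'b' -> consonant (running count: 1)
  Position 4: 'i' -> vowel (running count: 2)
  Position 5: 'l' -> consonant (running count: 2)
  Position 6: 'z' -> consonant (running count: 2)
  Position 7: 'u' -> vowel (running count: 3)
  Position 8: 'r' -> consonant (running count: 3)
  Position 9: 'f' -> consonant (running count: 3)
  Position 10: 'o' -> vowel (running count: 4)
  Position 11: 'p' -> consonant (running count: 4)
  Position 12: 'o' -> vowel (running count: 5)
Total vowels: 5

5


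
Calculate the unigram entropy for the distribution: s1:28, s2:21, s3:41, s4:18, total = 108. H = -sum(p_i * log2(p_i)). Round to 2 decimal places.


Computing entropy H = -sum(p_i * log2(p_i)):
  s1: p = 28/108 = 0.2593, -p*log2(p) = 0.5049
  s2: p = 21/108 = 0.1944, -p*log2(p) = 0.4594
  s3: p = 41/108 = 0.3796, -p*log2(p) = 0.5305
  s4: p = 18/108 = 0.1667, -p*log2(p) = 0.4308
H = sum of terms = 1.9256
Rounded to 2 decimals: 1.93

1.93


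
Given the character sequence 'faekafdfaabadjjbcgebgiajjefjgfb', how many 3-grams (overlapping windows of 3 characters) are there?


String 'faekafdfaabadjjbcgebgiajjefjgfb' has length L = 31.
Number of overlapping n-grams = L - n + 1
Substituting: 31 - 3 + 1 = 29

29


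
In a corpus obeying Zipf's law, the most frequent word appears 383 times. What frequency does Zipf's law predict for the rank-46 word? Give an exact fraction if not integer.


Zipf's law: freq(rank) = f1 / rank
f1 = 383, rank = 46
freq = 383 / 46
GCD(383, 46) = 1
Simplified: 383/46

383/46


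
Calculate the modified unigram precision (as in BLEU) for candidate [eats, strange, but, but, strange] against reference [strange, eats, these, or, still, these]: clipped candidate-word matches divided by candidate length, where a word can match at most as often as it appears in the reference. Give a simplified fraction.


Reference word counts: {'eats': 1, 'or': 1, 'still': 1, 'strange': 1, 'these': 2}
Checking each candidate word (with clipping):
  'eats' -> in reference (ref count 1, used 1/1) -> match (matches: 1)
  'strange' -> in reference (ref count 1, used 1/1) -> match (matches: 2)
  'but' -> not in reference -> no match (matches: 2)
  'but' -> not in reference -> no match (matches: 2)
  'strange' -> ref count 1 already used up (1/1) -> clipped, no match (matches: 2)
Clipped matches: 2, Candidate length: 5
Precision = 2/5

2/5


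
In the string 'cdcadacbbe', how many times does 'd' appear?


Scanning 'cdcadacbbe' for 'd':
  Position 1: 'd' -> MATCH (count: 1)
  Position 4: 'd' -> MATCH (count: 2)
Total occurrences of 'd': 2

2


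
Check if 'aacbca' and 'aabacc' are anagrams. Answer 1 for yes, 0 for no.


Sort characters of 'aacbca': 'aaabcc'
Sort characters of 'aabacc': 'aaabcc'
Sorted forms match -> they ARE anagrams
Result: 1

1


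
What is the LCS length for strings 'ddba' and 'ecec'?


DP table for LCS of 'ddba' and 'ecec':
       e  c  e  c
    0  0  0  0  0
  d 0  0  0  0  0
  d 0  0  0  0  0
  b 0  0  0  0  0
  a 0  0  0  0  0
LCS length = 0

0


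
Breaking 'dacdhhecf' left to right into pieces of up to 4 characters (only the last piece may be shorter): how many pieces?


'dacdhhecf' has 9 characters.
Chunking with max size 4:
  Chunk 1: 'dacd' (positions 0-3)
  Chunk 2: 'hhec' (positions 4-7)
  Chunk 3: 'f' (positions 8-8)
Total chunks: ceil(9 / 4) = 3

3


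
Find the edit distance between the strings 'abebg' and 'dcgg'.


Building DP table for s1='abebg' (len 5) and s2='dcgg' (len 4):
       d  c  g  g
    0  1  2  3  4
  a 1  1  2  3  4
  b 2  2  2  3  4
  e 3  3  3  3  4
  b 4  4  4  4  4
  g 5  5  5  4  4
Edit distance = dp[5][4] = 4

4


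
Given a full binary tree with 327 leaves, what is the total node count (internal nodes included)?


Leaf nodes (terminals): 327
Internal nodes = n - 1 = 327 - 1 = 326
Total = leaves + internal = 327 + 326 = 653

653


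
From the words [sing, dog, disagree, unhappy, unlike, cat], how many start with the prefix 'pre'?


Checking each word for prefix 'pre':
  'sing' -> no (count: 0)
  'dog' -> no (count: 0)
  'disagree' -> no (count: 0)
  'unhappy' -> no (count: 0)
  'unlike' -> no (count: 0)
  'cat' -> no (count: 0)
Total with prefix 'pre': 0

0


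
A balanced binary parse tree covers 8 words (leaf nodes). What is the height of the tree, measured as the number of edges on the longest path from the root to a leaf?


In a balanced binary tree with n leaves the deepest leaf is ceil(log2(n)) edges below the root.
log2(8) = 3.0000
ceil(3.0000) = 3
height (edges) = 3

3


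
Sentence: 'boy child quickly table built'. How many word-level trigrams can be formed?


Word trigrams from [5] words:
  Trigram 1: (boy child quickly)
  Trigram 2: (child quickly table)
  Trigram 3: (quickly table built)
Total word trigrams: 5 - 2 = 3

3


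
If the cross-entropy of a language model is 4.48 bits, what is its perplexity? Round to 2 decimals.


Perplexity formula: PP = 2^H
H = 4.48
PP = 2^4.48
Decompose: 2^4.48 = 2^4 * 2^0.48
2^4 = 16, 2^0.48 ~ 1.3947437
PP ~ 16 * 1.3947437 = 22.3158992
Rounded to 2 decimals: 22.32

22.32


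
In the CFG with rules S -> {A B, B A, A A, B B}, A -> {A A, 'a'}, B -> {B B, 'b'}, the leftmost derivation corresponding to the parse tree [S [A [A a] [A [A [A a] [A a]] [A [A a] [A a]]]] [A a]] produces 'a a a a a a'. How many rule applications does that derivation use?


Every bracketed nonterminal node [X ...] in the tree is produced by exactly one rule application.
Reading the tree off as a leftmost derivation:
  Step 1: S  =>  A A   (applied S -> A A)
  Step 2: A A  =>  A A A   (applied A -> A A)
  Step 3: A A A  =>  a A A   (applied A -> a)
  Step 4: a A A  =>  a A A A   (applied A -> A A)
  Step 5: a A A A  =>  a A A A A   (applied A -> A A)
  Step 6: a A A A A  =>  a a A A A   (applied A -> a)
  Step 7: a a A A A  =>  a a a A A   (applied A -> a)
  Step 8: a a a A A  =>  a a a A A A   (applied A -> A A)
  Step 9: a a a A A A  =>  a a a a A A   (applied A -> a)
  Step 10: a a a a A A  =>  a a a a a A   (applied A -> a)
  Step 11: a a a a a A  =>  a a a a a a   (applied A -> a)
Final yield: a a a a a a
Total rewrite steps: 11

11


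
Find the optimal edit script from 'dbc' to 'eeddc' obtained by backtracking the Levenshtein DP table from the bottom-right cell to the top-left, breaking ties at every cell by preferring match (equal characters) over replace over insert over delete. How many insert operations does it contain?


Edit distance = 3. Backtracking from cell (3, 5) with preference match > replace > insert > delete,
then listing the resulting alignment 'dbc' -> 'eeddc' left to right:
  Step 1: insert 'e' [insertion #1]
  Step 2: insert 'e' [insertion #2]
  Step 3: keep 'd'
  Step 4: replace b->d
  Step 5: keep 'c'
Total insertions: 2

2


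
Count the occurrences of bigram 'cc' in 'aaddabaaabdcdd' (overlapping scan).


Scanning 'aaddabaaabdcdd' for bigram 'cc':
  Position 0: 'aa' -> no
  Position 1: 'ad' -> no
  Position 2: 'dd' -> no
  Position 3: 'da' -> no
  Position 4: 'ab' -> no
  Position 5: 'ba' -> no
  Position 6: 'aa' -> no
  Position 7: 'aa' -> no
  Position 8: 'ab' -> no
  Position 9: 'bd' -> no
  Position 10: 'dc' -> no
  Position 11: 'cd' -> no
  Position 12: 'dd' -> no
Total matches: 0

0


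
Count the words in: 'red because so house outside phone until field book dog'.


Counting words by splitting on spaces:
  Word 1: 'red'
  Word 2: 'because'
  Word 3: 'so'
  Word 4: 'house'
  Word 5: 'outside'
  Word 6: 'phone'
  Word 7: 'until'
  Word 8: 'field'
  Word 9: 'book'
  Word 10: 'dog'
Total words: 10

10


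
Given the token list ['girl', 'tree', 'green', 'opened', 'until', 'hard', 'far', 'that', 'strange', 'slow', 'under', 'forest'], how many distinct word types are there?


Listing all tokens and tracking unique types:
  Token 1: 'girl' -> NEW (unique so far: 1)
  Token 2: 'tree' -> NEW (unique so far: 2)
  Token 3: 'green' -> NEW (unique so far: 3)
  Token 4: 'opened' -> NEW (unique so far: 4)
  Token 5: 'until' -> NEW (unique so far: 5)
  Token 6: 'hard' -> NEW (unique so far: 6)
  Token 7: 'far' -> NEW (unique so far: 7)
  Token 8: 'that' -> NEW (unique so far: 8)
  Token 9: 'strange' -> NEW (unique so far: 9)
  Token 10: 'slow' -> NEW (unique so far: 10)
  Token 11: 'under' -> NEW (unique so far: 11)
  Token 12: 'forest' -> NEW (unique so far: 12)
Unique types: ('far', 'forest', 'girl', 'green', 'hard', 'opened', 'slow', 'strange', 'that', 'tree', 'under', 'until')
Vocabulary size: 12

12


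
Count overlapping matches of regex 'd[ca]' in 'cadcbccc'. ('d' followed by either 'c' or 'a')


Pattern: d[ca] means 'd' followed by either 'c' or 'a'.
Scanning 'cadcbccc' position-by-position:
  Pos 0: window 'ca' -> no
  Pos 1: window 'ad' -> no
  Pos 2: window 'dc' -> MATCH
  Pos 3: window 'cb' -> no
  Pos 4: window 'bc' -> no
  Pos 5: window 'cc' -> no
  Pos 6: window 'cc' -> no
  Pos 7: window 'c' -> no
Total matches: 1

1


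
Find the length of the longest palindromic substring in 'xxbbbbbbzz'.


Scanning 'xxbbbbbbzz' for palindromic substrings.
Substring at positions 2-7: 'bbbbbb'.
Check: reverse('bbbbbb') = 'bbbbbb' -> palindrome confirmed.
Neighbouring characters ('x' / 'z') break symmetry, so it cannot extend further.
No longer palindromic substring exists; longest length = 6

6


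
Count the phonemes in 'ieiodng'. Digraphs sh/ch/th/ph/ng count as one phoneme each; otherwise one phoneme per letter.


Parsing 'ieiodng' greedily, digraphs first:
  'i' -> vowel phoneme (phonemes so far: 1)
  'e' -> vowel phoneme (phonemes so far: 2)
  'i' -> vowel phoneme (phonemes so far: 3)
  'o' -> vowel phoneme (phonemes so far: 4)
  'd' -> consonant phoneme (phonemes so far: 5)
  'ng' -> digraph (1 consonant phoneme) (phonemes so far: 6)
Total phonemes: 6

6


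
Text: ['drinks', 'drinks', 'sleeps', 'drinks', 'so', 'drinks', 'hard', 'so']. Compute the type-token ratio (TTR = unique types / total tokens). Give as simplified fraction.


Tokens: 8
Unique types: ('drinks', 'hard', 'sleeps', 'so') = 4
TTR = 4/8
Simplify: divide both by 4 -> 1/2
TTR = 1/2

1/2


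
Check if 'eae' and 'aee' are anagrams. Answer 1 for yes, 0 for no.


Sort characters of 'eae': 'aee'
Sort characters of 'aee': 'aee'
Sorted forms match -> they ARE anagrams
Result: 1

1


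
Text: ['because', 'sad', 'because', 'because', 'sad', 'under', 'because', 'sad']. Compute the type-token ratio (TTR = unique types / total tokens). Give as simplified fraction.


Tokens: 8
Unique types: ('because', 'sad', 'under') = 3
TTR = 3/8
Already in lowest terms.

3/8


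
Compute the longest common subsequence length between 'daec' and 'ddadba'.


DP table for LCS of 'daec' and 'ddadba':
       d  d  a  d  b  a
    0  0  0  0  0  0  0
  d 0  1  1  1  1  1  1
  a 0  1  1  2  2  2  2
  e 0  1  1  2  2  2  2
  c 0  1  1  2  2  2  2
LCS: 'da'
LCS length = 2

2


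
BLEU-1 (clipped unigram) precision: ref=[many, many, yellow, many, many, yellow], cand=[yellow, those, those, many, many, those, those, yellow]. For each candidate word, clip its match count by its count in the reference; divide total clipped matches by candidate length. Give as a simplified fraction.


Reference word counts: {'many': 4, 'yellow': 2}
Checking each candidate word (with clipping):
  'yellow' -> in reference (ref count 2, used 1/2) -> match (matches: 1)
  'those' -> not in reference -> no match (matches: 1)
  'those' -> not in reference -> no match (matches: 1)
  'many' -> in reference (ref count 4, used 1/4) -> match (matches: 2)
  'many' -> in reference (ref count 4, used 2/4) -> match (matches: 3)
  'those' -> not in reference -> no match (matches: 3)
  'those' -> not in reference -> no match (matches: 3)
  'yellow' -> in reference (ref count 2, used 2/2) -> match (matches: 4)
Clipped matches: 4, Candidate length: 8
Precision = 4/8 = 1/2

1/2


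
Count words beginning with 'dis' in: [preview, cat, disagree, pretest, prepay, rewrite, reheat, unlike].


Checking each word for prefix 'dis':
  'preview' -> no (count: 0)
  'cat' -> no (count: 0)
  'disagree' -> YES, starts with 'dis' (count: 1)
  'pretest' -> no (count: 1)
  'prepay' -> no (count: 1)
  'rewrite' -> no (count: 1)
  'reheat' -> no (count: 1)
  'unlike' -> no (count: 1)
Total with prefix 'dis': 1

1


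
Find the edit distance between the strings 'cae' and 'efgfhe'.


Building DP table for s1='cae' (len 3) and s2='efgfhe' (len 6):
       e  f  g  f  h  e
    0  1  2  3  4  5  6
  c 1  1  2  3  4  5  6
  a 2  2  2  3  4  5  6
  e 3  2  3  3  4  5  5
Edit distance = dp[3][6] = 5

5


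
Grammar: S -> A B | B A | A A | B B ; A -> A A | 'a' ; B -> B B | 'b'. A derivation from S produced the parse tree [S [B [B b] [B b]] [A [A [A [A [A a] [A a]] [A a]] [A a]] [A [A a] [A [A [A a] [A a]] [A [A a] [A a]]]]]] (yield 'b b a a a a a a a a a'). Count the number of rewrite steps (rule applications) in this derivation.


Every bracketed nonterminal node [X ...] in the tree is produced by exactly one rule application.
Reading the tree off as a leftmost derivation:
  Step 1: S  =>  B A   (applied S -> B A)
  Step 2: B A  =>  B B A   (applied B -> B B)
  Step 3: B B A  =>  b B A   (applied B -> b)
  Step 4: b B A  =>  b b A   (applied B -> b)
  Step 5: b b A  =>  b b A A   (applied A -> A A)
  Step 6: b b A A  =>  b b A A A   (applied A -> A A)
  Step 7: b b A A A  =>  b b A A A A   (applied A -> A A)
  Step 8: b b A A A A  =>  b b A A A A A   (applied A -> A A)
  Step 9: b b A A A A A  =>  b b a A A A A   (applied A -> a)
  Step 10: b b a A A A A  =>  b b a a A A A   (applied A -> a)
  Step 11: b b a a A A A  =>  b b a a a A A   (applied A -> a)
  Step 12: b b a a a A A  =>  b b a a a a A   (applied A -> a)
  Step 13: b b a a a a A  =>  b b a a a a A A   (applied A -> A A)
  Step 14: b b a a a a A A  =>  b b a a a a a A   (applied A -> a)
  Step 15: b b a a a a a A  =>  b b a a a a a A A   (applied A -> A A)
  Step 16: b b a a a a a A A  =>  b b a a a a a A A A   (applied A -> A A)
  Step 17: b b a a a a a A A A  =>  b b a a a a a a A A   (applied A -> a)
  Step 18: b b a a a a a a A A  =>  b b a a a a a a a A   (applied A -> a)
  Step 19: b b a a a a a a a A  =>  b b a a a a a a a A A   (applied A -> A A)
  Step 20: b b a a a a a a a A A  =>  b b a a a a a a a a A   (applied A -> a)
  Step 21: b b a a a a a a a a A  =>  b b a a a a a a a a a   (applied A -> a)
Final yield: b b a a a a a a a a a
Total rewrite steps: 21

21


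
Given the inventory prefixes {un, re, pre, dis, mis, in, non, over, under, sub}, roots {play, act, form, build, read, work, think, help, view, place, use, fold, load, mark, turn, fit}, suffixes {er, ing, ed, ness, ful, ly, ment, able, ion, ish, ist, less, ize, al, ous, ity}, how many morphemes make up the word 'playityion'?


Segmenting 'playityion' against the inventory:
  'play' -> root (morpheme 1)
  'ity' -> suffix (morpheme 2)
  'ion' -> suffix (morpheme 3)
Total morphemes: 3

3


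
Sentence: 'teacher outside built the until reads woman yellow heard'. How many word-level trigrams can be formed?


Word trigrams from [9] words:
  Trigram 1: (teacher outside built)
  Trigram 2: (outside built the)
  Trigram 3: (built the until)
  Trigram 4: (the until reads)
  Trigram 5: (until reads woman)
  Trigram 6: (reads woman yellow)
  Trigram 7: (woman yellow heard)
Total word trigrams: 9 - 2 = 7

7


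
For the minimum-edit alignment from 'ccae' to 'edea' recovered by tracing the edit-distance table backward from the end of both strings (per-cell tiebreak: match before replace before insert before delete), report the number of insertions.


Edit distance = 4. Backtracking from cell (4, 4) with preference match > replace > insert > delete,
then listing the resulting alignment 'ccae' -> 'edea' left to right:
  Step 1: replace c->e
  Step 2: replace c->d
  Step 3: replace a->e
  Step 4: replace e->a
Total insertions: 0

0


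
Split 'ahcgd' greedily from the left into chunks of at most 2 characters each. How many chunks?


'ahcgd' has 5 characters.
Chunking with max size 2:
  Chunk 1: 'ah' (positions 0-1)
  Chunk 2: 'cg' (positions 2-3)
  Chunk 3: 'd' (positions 4-4)
Total chunks: ceil(5 / 2) = 3

3


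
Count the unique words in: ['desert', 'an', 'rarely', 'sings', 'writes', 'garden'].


Listing all tokens and tracking unique types:
  Token 1: 'desert' -> NEW (unique so far: 1)
  Token 2: 'an' -> NEW (unique so far: 2)
  Token 3: 'rarely' -> NEW (unique so far: 3)
  Token 4: 'sings' -> NEW (unique so far: 4)
  Token 5: 'writes' -> NEW (unique so far: 5)
  Token 6: 'garden' -> NEW (unique so far: 6)
Unique types: ('an', 'desert', 'garden', 'rarely', 'sings', 'writes')
Vocabulary size: 6

6


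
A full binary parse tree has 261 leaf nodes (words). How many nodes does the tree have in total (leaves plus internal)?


Leaf nodes (terminals): 261
Internal nodes = n - 1 = 261 - 1 = 260
Total = leaves + internal = 261 + 260 = 521

521


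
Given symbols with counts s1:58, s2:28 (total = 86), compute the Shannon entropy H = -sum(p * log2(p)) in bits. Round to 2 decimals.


Computing entropy H = -sum(p_i * log2(p_i)):
  s1: p = 58/86 = 0.6744, -p*log2(p) = 0.3833
  s2: p = 28/86 = 0.3256, -p*log2(p) = 0.5271
H = sum of terms = 0.9104
Rounded to 2 decimals: 0.91

0.91


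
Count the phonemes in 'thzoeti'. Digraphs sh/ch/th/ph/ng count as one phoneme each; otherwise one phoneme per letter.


Parsing 'thzoeti' greedily, digraphs first:
  'th' -> digraph (1 consonant phoneme) (phonemes so far: 1)
  'z' -> consonant phoneme (phonemes so far: 2)
  'o' -> vowel phoneme (phonemes so far: 3)
  'e' -> vowel phoneme (phonemes so far: 4)
  't' -> consonant phoneme (phonemes so far: 5)
  'i' -> vowel phoneme (phonemes so far: 6)
Total phonemes: 6

6


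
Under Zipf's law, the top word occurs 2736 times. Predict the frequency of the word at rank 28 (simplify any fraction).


Zipf's law: freq(rank) = f1 / rank
f1 = 2736, rank = 28
freq = 2736 / 28
GCD(2736, 28) = 4
Simplified: 684/7

684/7


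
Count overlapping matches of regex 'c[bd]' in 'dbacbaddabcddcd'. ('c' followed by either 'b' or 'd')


Pattern: c[bd] means 'c' followed by either 'b' or 'd'.
Scanning 'dbacbaddabcddcd' position-by-position:
  Pos 0: window 'db' -> no
  Pos 1: window 'ba' -> no
  Pos 2: window 'ac' -> no
  Pos 3: window 'cb' -> MATCH
  Pos 4: window 'ba' -> no
  Pos 5: window 'ad' -> no
  Pos 6: window 'dd' -> no
  Pos 7: window 'da' -> no
  Pos 8: window 'ab' -> no
  Pos 9: window 'bc' -> no
  Pos 10: window 'cd' -> MATCH
  Pos 11: window 'dd' -> no
  Pos 12: window 'dc' -> no
  Pos 13: window 'cd' -> MATCH
  Pos 14: window 'd' -> no
Total matches: 3

3


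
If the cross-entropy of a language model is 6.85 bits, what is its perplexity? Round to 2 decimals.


Perplexity formula: PP = 2^H
H = 6.85
PP = 2^6.85
Decompose: 2^6.85 = 2^6 * 2^0.85
2^6 = 64, 2^0.85 ~ 1.8025009
PP ~ 64 * 1.8025009 = 115.3600576
Rounded to 2 decimals: 115.36

115.36


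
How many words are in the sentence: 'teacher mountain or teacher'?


Counting words by splitting on spaces:
  Word 1: 'teacher'
  Word 2: 'mountain'
  Word 3: 'or'
  Word 4: 'teacher'
Total words: 4

4


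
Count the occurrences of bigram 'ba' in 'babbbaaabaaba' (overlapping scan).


Scanning 'babbbaaabaaba' for bigram 'ba':
  Position 0: 'ba' -> MATCH
  Position 1: 'ab' -> no
  Position 2: 'bb' -> no
  Position 3: 'bb' -> no
  Position 4: 'ba' -> MATCH
  Position 5: 'aa' -> no
  Position 6: 'aa' -> no
  Position 7: 'ab' -> no
  Position 8: 'ba' -> MATCH
  Position 9: 'aa' -> no
  Position 10: 'ab' -> no
  Position 11: 'ba' -> MATCH
Total matches: 4

4


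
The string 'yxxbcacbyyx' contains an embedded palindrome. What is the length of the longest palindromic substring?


Scanning 'yxxbcacbyyx' for palindromic substrings.
Substring at positions 3-7: 'bcacb'.
Check: reverse('bcacb') = 'bcacb' -> palindrome confirmed.
Neighbouring characters ('x' / 'y') break symmetry, so it cannot extend further.
No longer palindromic substring exists; longest length = 5

5


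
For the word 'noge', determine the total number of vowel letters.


Scanning each character of 'noge':
  Position 1: 'n' -> consonant (running count: 0)
  Position 2: 'o' -> vowel (running count: 1)
  Position 3: 'g' -> consonant (running count: 1)
  Position 4: 'e' -> vowel (running count: 2)
Total vowels: 2

2


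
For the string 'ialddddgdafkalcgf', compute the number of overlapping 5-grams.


String 'ialddddgdafkalcgf' has length L = 17.
Number of overlapping n-grams = L - n + 1
Substituting: 17 - 5 + 1 = 13

13


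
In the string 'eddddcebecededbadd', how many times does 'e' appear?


Scanning 'eddddcebecededbadd' for 'e':
  Position 0: 'e' -> MATCH (count: 1)
  Position 6: 'e' -> MATCH (count: 2)
  Position 8: 'e' -> MATCH (count: 3)
  Position 10: 'e' -> MATCH (count: 4)
  Position 12: 'e' -> MATCH (count: 5)
Total occurrences of 'e': 5

5


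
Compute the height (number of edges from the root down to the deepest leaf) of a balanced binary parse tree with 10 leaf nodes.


In a balanced binary tree with n leaves the deepest leaf is ceil(log2(n)) edges below the root.
log2(10) = 3.3219
ceil(3.3219) = 4
height (edges) = 4

4


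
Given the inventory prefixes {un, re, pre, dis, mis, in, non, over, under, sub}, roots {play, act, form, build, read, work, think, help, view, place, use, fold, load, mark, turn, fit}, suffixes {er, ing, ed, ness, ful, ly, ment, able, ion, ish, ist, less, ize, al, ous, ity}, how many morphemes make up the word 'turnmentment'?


Segmenting 'turnmentment' against the inventory:
  'turn' -> root (morpheme 1)
  'ment' -> suffix (morpheme 2)
  'ment' -> suffix (morpheme 3)
Total morphemes: 3

3


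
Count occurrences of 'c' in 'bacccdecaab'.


Scanning 'bacccdecaab' for 'c':
  Position 2: 'c' -> MATCH (count: 1)
  Position 3: 'c' -> MATCH (count: 2)
  Position 4: 'c' -> MATCH (count: 3)
  Position 7: 'c' -> MATCH (count: 4)
Total occurrences of 'c': 4

4


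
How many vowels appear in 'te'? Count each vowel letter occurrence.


Scanning each character of 'te':
  Position 1: 't' -> consonant (running count: 0)
  Position 2: 'e' -> vowel (running count: 1)
Total vowels: 1

1


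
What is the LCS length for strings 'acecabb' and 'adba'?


DP table for LCS of 'acecabb' and 'adba':
       a  d  b  a
    0  0  0  0  0
  a 0  1  1  1  1
  c 0  1  1  1  1
  e 0  1  1  1  1
  c 0  1  1  1  1
  a 0  1  1  1  2
  b 0  1  1  2  2
  b 0  1  1  2  2
LCS: 'aa'
LCS length = 2

2


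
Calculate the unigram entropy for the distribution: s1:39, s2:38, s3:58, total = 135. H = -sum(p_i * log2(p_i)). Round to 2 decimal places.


Computing entropy H = -sum(p_i * log2(p_i)):
  s1: p = 39/135 = 0.2889, -p*log2(p) = 0.5175
  s2: p = 38/135 = 0.2815, -p*log2(p) = 0.5148
  s3: p = 58/135 = 0.4296, -p*log2(p) = 0.5236
H = sum of terms = 1.5559
Rounded to 2 decimals: 1.56

1.56


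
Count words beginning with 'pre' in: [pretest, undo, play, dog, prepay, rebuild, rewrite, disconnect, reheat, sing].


Checking each word for prefix 'pre':
  'pretest' -> YES, starts with 'pre' (count: 1)
  'undo' -> no (count: 1)
  'play' -> no (count: 1)
  'dog' -> no (count: 1)
  'prepay' -> YES, starts with 'pre' (count: 2)
  'rebuild' -> no (count: 2)
  'rewrite' -> no (count: 2)
  'disconnect' -> no (count: 2)
  'reheat' -> no (count: 2)
  'sing' -> no (count: 2)
Total with prefix 'pre': 2

2


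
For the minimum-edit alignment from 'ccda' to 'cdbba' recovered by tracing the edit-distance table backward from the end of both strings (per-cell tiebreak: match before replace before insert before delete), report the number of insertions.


Edit distance = 3. Backtracking from cell (4, 5) with preference match > replace > insert > delete,
then listing the resulting alignment 'ccda' -> 'cdbba' left to right:
  Step 1: keep 'c'
  Step 2: insert 'd' [insertion #1]
  Step 3: replace c->b
  Step 4: replace d->b
  Step 5: keep 'a'
Total insertions: 1

1


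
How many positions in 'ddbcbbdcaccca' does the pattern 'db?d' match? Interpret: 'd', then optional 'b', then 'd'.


Pattern: db?d means 'd', then optional 'b', then 'd'.
Scanning 'ddbcbbdcaccca' position-by-position:
  Pos 0: window 'ddb' -> MATCH
  Pos 1: window 'dbc' -> no
  Pos 2: window 'bcb' -> no
  Pos 3: window 'cbb' -> no
  Pos 4: window 'bbd' -> no
  Pos 5: window 'bdc' -> no
  Pos 6: window 'dca' -> no
  Pos 7: window 'cac' -> no
  Pos 8: window 'acc' -> no
  Pos 9: window 'ccc' -> no
  Pos 10: window 'cca' -> no
  Pos 11: window 'ca' -> no
  Pos 12: window 'a' -> no
Total matches: 1

1


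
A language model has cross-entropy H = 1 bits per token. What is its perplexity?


Perplexity formula: PP = 2^H
H = 1
PP = 2^1
Steps: 2^1 = 2
PP = 2

2


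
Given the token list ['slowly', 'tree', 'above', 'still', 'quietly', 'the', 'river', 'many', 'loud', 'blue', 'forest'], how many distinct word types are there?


Listing all tokens and tracking unique types:
  Token 1: 'slowly' -> NEW (unique so far: 1)
  Token 2: 'tree' -> NEW (unique so far: 2)
  Token 3: 'above' -> NEW (unique so far: 3)
  Token 4: 'still' -> NEW (unique so far: 4)
  Token 5: 'quietly' -> NEW (unique so far: 5)
  Token 6: 'the' -> NEW (unique so far: 6)
  Token 7: 'river' -> NEW (unique so far: 7)
  Token 8: 'many' -> NEW (unique so far: 8)
  Token 9: 'loud' -> NEW (unique so far: 9)
  Token 10: 'blue' -> NEW (unique so far: 10)
  Token 11: 'forest' -> NEW (unique so far: 11)
Unique types: ('above', 'blue', 'forest', 'loud', 'many', 'quietly', 'river', 'slowly', 'still', 'the', 'tree')
Vocabulary size: 11

11


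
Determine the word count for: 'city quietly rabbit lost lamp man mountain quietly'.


Counting words by splitting on spaces:
  Word 1: 'city'
  Word 2: 'quietly'
  Word 3: 'rabbit'
  Word 4: 'lost'
  Word 5: 'lamp'
  Word 6: 'man'
  Word 7: 'mountain'
  Word 8: 'quietly'
Total words: 8

8


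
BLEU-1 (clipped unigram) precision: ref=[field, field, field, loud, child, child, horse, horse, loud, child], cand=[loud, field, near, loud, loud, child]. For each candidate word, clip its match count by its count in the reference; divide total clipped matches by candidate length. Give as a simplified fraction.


Reference word counts: {'child': 3, 'field': 3, 'horse': 2, 'loud': 2}
Checking each candidate word (with clipping):
  'loud' -> in reference (ref count 2, used 1/2) -> match (matches: 1)
  'field' -> in reference (ref count 3, used 1/3) -> match (matches: 2)
  'near' -> not in reference -> no match (matches: 2)
  'loud' -> in reference (ref count 2, used 2/2) -> match (matches: 3)
  'loud' -> ref count 2 already used up (2/2) -> clipped, no match (matches: 3)
  'child' -> in reference (ref count 3, used 1/3) -> match (matches: 4)
Clipped matches: 4, Candidate length: 6
Precision = 4/6 = 2/3

2/3


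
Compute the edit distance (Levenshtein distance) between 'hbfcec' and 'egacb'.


Building DP table for s1='hbfcec' (len 6) and s2='egacb' (len 5):
       e  g  a  c  b
    0  1  2  3  4  5
  h 1  1  2  3  4  5
  b 2  2  2  3  4  4
  f 3  3  3  3  4  5
  c 4  4  4  4  3  4
  e 5  4  5  5  4  4
  c 6  5  5  6  5  5
Edit distance = dp[6][5] = 5

5


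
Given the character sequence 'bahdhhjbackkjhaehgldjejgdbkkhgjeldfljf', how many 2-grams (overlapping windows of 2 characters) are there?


String 'bahdhhjbackkjhaehgldjejgdbkkhgjeldfljf' has length L = 38.
Number of overlapping n-grams = L - n + 1
Substituting: 38 - 2 + 1 = 37

37


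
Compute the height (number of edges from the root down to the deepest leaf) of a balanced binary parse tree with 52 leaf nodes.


In a balanced binary tree with n leaves the deepest leaf is ceil(log2(n)) edges below the root.
log2(52) = 5.7004
ceil(5.7004) = 6
height (edges) = 6

6


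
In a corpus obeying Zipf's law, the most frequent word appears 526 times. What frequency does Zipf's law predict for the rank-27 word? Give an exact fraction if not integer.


Zipf's law: freq(rank) = f1 / rank
f1 = 526, rank = 27
freq = 526 / 27
GCD(526, 27) = 1
Simplified: 526/27

526/27


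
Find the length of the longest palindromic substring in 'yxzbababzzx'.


Scanning 'yxzbababzzx' for palindromic substrings.
Substring at positions 2-8: 'zbababz'.
Check: reverse('zbababz') = 'zbababz' -> palindrome confirmed.
Neighbouring characters ('x' / 'z') break symmetry, so it cannot extend further.
No longer palindromic substring exists; longest length = 7

7


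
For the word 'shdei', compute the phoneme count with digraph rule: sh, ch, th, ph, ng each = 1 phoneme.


Parsing 'shdei' greedily, digraphs first:
  'sh' -> digraph (1 consonant phoneme) (phonemes so far: 1)
  'd' -> consonant phoneme (phonemes so far: 2)
  'e' -> vowel phoneme (phonemes so far: 3)
  'i' -> vowel phoneme (phonemes so far: 4)
Total phonemes: 4

4


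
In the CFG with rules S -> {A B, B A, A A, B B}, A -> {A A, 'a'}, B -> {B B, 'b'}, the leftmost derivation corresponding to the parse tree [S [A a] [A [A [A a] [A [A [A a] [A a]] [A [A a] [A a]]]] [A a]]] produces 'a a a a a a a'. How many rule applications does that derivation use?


Every bracketed nonterminal node [X ...] in the tree is produced by exactly one rule application.
Reading the tree off as a leftmost derivation:
  Step 1: S  =>  A A   (applied S -> A A)
  Step 2: A A  =>  a A   (applied A -> a)
  Step 3: a A  =>  a A A   (applied A -> A A)
  Step 4: a A A  =>  a A A A   (applied A -> A A)
  Step 5: a A A A  =>  a a A A   (applied A -> a)
  Step 6: a a A A  =>  a a A A A   (applied A -> A A)
  Step 7: a a A A A  =>  a a A A A A   (applied A -> A A)
  Step 8: a a A A A A  =>  a a a A A A   (applied A -> a)
  Step 9: a a a A A A  =>  a a a a A A   (applied A -> a)
  Step 10: a a a a A A  =>  a a a a A A A   (applied A -> A A)
  Step 11: a a a a A A A  =>  a a a a a A A   (applied A -> a)
  Step 12: a a a a a A A  =>  a a a a a a A   (applied A -> a)
  Step 13: a a a a a a A  =>  a a a a a a a   (applied A -> a)
Final yield: a a a a a a a
Total rewrite steps: 13

13


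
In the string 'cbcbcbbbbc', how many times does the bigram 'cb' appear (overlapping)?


Scanning 'cbcbcbbbbc' for bigram 'cb':
  Position 0: 'cb' -> MATCH
  Position 1: 'bc' -> no
  Position 2: 'cb' -> MATCH
  Position 3: 'bc' -> no
  Position 4: 'cb' -> MATCH
  Position 5: 'bb' -> no
  Position 6: 'bb' -> no
  Position 7: 'bb' -> no
  Position 8: 'bc' -> no
Total matches: 3

3


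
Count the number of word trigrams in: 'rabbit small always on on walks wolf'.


Word trigrams from [7] words:
  Trigram 1: (rabbit small always)
  Trigram 2: (small always on)
  Trigram 3: (always on on)
  Trigram 4: (on on walks)
  Trigram 5: (on walks wolf)
Total word trigrams: 7 - 2 = 5

5


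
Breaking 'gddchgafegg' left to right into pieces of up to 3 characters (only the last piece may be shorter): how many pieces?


'gddchgafegg' has 11 characters.
Chunking with max size 3:
  Chunk 1: 'gdd' (positions 0-2)
  Chunk 2: 'chg' (positions 3-5)
  Chunk 3: 'afe' (positions 6-8)
  Chunk 4: 'gg' (positions 9-10)
Total chunks: ceil(11 / 3) = 4

4


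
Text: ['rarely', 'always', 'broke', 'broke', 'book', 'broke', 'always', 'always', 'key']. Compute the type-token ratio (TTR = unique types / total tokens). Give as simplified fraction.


Tokens: 9
Unique types: ('always', 'book', 'broke', 'key', 'rarely') = 5
TTR = 5/9
Already in lowest terms.

5/9


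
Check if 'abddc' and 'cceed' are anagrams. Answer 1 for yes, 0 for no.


Sort characters of 'abddc': 'abcdd'
Sort characters of 'cceed': 'ccdee'
Sorted forms differ -> they are NOT anagrams
Result: 0

0


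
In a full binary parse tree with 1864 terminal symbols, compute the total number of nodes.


Leaf nodes (terminals): 1864
Internal nodes = n - 1 = 1864 - 1 = 1863
Total = leaves + internal = 1864 + 1863 = 3727

3727


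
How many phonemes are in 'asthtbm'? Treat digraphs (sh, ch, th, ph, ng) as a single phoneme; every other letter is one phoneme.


Parsing 'asthtbm' greedily, digraphs first:
  'a' -> vowel phoneme (phonemes so far: 1)
  's' -> consonant phoneme (phonemes so far: 2)
  'th' -> digraph (1 consonant phoneme) (phonemes so far: 3)
  't' -> consonant phoneme (phonemes so far: 4)
  'b' -> consonant phoneme (phonemes so far: 5)
  'm' -> consonant phoneme (phonemes so far: 6)
Total phonemes: 6

6


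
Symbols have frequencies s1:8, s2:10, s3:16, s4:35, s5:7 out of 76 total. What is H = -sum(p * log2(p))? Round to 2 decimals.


Computing entropy H = -sum(p_i * log2(p_i)):
  s1: p = 8/76 = 0.1053, -p*log2(p) = 0.3419
  s2: p = 10/76 = 0.1316, -p*log2(p) = 0.3850
  s3: p = 16/76 = 0.2105, -p*log2(p) = 0.4732
  s4: p = 35/76 = 0.4605, -p*log2(p) = 0.5152
  s5: p = 7/76 = 0.0921, -p*log2(p) = 0.3169
H = sum of terms = 2.0322
Rounded to 2 decimals: 2.03

2.03


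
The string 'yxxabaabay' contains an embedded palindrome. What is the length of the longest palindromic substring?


Scanning 'yxxabaabay' for palindromic substrings.
Substring at positions 3-8: 'abaaba'.
Check: reverse('abaaba') = 'abaaba' -> palindrome confirmed.
Neighbouring characters ('x' / 'y') break symmetry, so it cannot extend further.
No longer palindromic substring exists; longest length = 6

6


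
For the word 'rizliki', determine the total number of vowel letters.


Scanning each character of 'rizliki':
  Position 1: 'r' -> consonant (running count: 0)
  Position 2: 'i' -> vowel (running count: 1)
  Position 3: 'z' -> consonant (running count: 1)
  Position 4: 'l' -> consonant (running count: 1)
  Position 5: 'i' -> vowel (running count: 2)
  Position 6: 'k' -> consonant (running count: 2)
  Position 7: 'i' -> vowel (running count: 3)
Total vowels: 3

3


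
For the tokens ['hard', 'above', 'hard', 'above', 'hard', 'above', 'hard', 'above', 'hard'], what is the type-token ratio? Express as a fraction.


Tokens: 9
Unique types: ('above', 'hard') = 2
TTR = 2/9
Already in lowest terms.

2/9


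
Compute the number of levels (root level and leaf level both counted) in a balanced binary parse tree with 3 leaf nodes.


In a balanced binary tree with n leaves the deepest leaf is ceil(log2(n)) edges below the root,
so counting node levels inclusive of root and leaves gives ceil(log2(n)) + 1 levels.
log2(3) = 1.5850
ceil(1.5850) = 2
levels = 2 + 1 = 3

3


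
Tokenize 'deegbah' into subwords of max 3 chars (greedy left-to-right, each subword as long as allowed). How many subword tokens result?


'deegbah' has 7 characters.
Chunking with max size 3:
  Chunk 1: 'dee' (positions 0-2)
  Chunk 2: 'gba' (positions 3-5)
  Chunk 3: 'h' (positions 6-6)
Total chunks: ceil(7 / 3) = 3

3


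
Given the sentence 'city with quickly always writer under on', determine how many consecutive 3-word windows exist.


Word trigrams from [7] words:
  Trigram 1: (city with quickly)
  Trigram 2: (with quickly always)
  Trigram 3: (quickly always writer)
  Trigram 4: (always writer under)
  Trigram 5: (writer under on)
Total word trigrams: 7 - 2 = 5

5


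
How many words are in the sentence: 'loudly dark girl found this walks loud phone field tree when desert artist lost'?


Counting words by splitting on spaces:
  Word 1: 'loudly'
  Word 2: 'dark'
  Word 3: 'girl'
  Word 4: 'found'
  Word 5: 'this'
  Word 6: 'walks'
  Word 7: 'loud'
  Word 8: 'phone'
  Word 9: 'field'
  Word 10: 'tree'
  Word 11: 'when'
  Word 12: 'desert'
  Word 13: 'artist'
  Word 14: 'lost'
Total words: 14

14


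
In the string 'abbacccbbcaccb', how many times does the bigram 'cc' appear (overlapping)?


Scanning 'abbacccbbcaccb' for bigram 'cc':
  Position 0: 'ab' -> no
  Position 1: 'bb' -> no
  Position 2: 'ba' -> no
  Position 3: 'ac' -> no
  Position 4: 'cc' -> MATCH
  Position 5: 'cc' -> MATCH
  Position 6: 'cb' -> no
  Position 7: 'bb' -> no
  Position 8: 'bc' -> no
  Position 9: 'ca' -> no
  Position 10: 'ac' -> no
  Position 11: 'cc' -> MATCH
  Position 12: 'cb' -> no
Total matches: 3

3


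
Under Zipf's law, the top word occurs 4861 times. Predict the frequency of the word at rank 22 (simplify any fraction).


Zipf's law: freq(rank) = f1 / rank
f1 = 4861, rank = 22
freq = 4861 / 22
GCD(4861, 22) = 1
Simplified: 4861/22

4861/22


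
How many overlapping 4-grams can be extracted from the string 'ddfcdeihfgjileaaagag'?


String 'ddfcdeihfgjileaaagag' has length L = 20.
Number of overlapping n-grams = L - n + 1
Substituting: 20 - 4 + 1 = 17

17


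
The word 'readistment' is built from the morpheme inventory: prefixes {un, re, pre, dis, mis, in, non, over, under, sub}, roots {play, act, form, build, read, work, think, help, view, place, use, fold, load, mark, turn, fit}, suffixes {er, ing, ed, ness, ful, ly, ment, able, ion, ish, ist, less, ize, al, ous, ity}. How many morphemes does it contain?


Segmenting 'readistment' against the inventory:
  'read' -> root (morpheme 1)
  'ist' -> suffix (morpheme 2)
  'ment' -> suffix (morpheme 3)
Total morphemes: 3

3


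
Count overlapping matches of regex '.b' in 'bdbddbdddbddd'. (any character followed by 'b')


Pattern: .b means any character followed by 'b'.
Scanning 'bdbddbdddbddd' position-by-position:
  Pos 0: window 'bd' -> no
  Pos 1: window 'db' -> MATCH
  Pos 2: window 'bd' -> no
  Pos 3: window 'dd' -> no
  Pos 4: window 'db' -> MATCH
  Pos 5: window 'bd' -> no
  Pos 6: window 'dd' -> no
  Pos 7: window 'dd' -> no
  Pos 8: window 'db' -> MATCH
  Pos 9: window 'bd' -> no
  Pos 10: window 'dd' -> no
  Pos 11: window 'dd' -> no
  Pos 12: window 'd' -> no
Total matches: 3

3


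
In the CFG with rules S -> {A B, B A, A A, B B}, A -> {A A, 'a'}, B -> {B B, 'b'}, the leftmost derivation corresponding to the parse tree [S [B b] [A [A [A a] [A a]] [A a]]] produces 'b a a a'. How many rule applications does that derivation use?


Every bracketed nonterminal node [X ...] in the tree is produced by exactly one rule application.
Reading the tree off as a leftmost derivation:
  Step 1: S  =>  B A   (applied S -> B A)
  Step 2: B A  =>  b A   (applied B -> b)
  Step 3: b A  =>  b A A   (applied A -> A A)
  Step 4: b A A  =>  b A A A   (applied A -> A A)
  Step 5: b A A A  =>  b a A A   (applied A -> a)
  Step 6: b a A A  =>  b a a A   (applied A -> a)
  Step 7: b a a A  =>  b a a a   (applied A -> a)
Final yield: b a a a
Total rewrite steps: 7

7


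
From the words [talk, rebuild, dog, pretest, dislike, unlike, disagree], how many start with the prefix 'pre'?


Checking each word for prefix 'pre':
  'talk' -> no (count: 0)
  'rebuild' -> no (count: 0)
  'dog' -> no (count: 0)
  'pretest' -> YES, starts with 'pre' (count: 1)
  'dislike' -> no (count: 1)
  'unlike' -> no (count: 1)
  'disagree' -> no (count: 1)
Total with prefix 'pre': 1

1


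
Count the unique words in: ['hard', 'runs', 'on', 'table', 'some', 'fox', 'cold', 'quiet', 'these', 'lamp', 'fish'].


Listing all tokens and tracking unique types:
  Token 1: 'hard' -> NEW (unique so far: 1)
  Token 2: 'runs' -> NEW (unique so far: 2)
  Token 3: 'on' -> NEW (unique so far: 3)
  Token 4: 'table' -> NEW (unique so far: 4)
  Token 5: 'some' -> NEW (unique so far: 5)
  Token 6: 'fox' -> NEW (unique so far: 6)
  Token 7: 'cold' -> NEW (unique so far: 7)
  Token 8: 'quiet' -> NEW (unique so far: 8)
  Token 9: 'these' -> NEW (unique so far: 9)
  Token 10: 'lamp' -> NEW (unique so far: 10)
  Token 11: 'fish' -> NEW (unique so far: 11)
Unique types: ('cold', 'fish', 'fox', 'hard', 'lamp', 'on', 'quiet', 'runs', 'some', 'table', 'these')
Vocabulary size: 11

11
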